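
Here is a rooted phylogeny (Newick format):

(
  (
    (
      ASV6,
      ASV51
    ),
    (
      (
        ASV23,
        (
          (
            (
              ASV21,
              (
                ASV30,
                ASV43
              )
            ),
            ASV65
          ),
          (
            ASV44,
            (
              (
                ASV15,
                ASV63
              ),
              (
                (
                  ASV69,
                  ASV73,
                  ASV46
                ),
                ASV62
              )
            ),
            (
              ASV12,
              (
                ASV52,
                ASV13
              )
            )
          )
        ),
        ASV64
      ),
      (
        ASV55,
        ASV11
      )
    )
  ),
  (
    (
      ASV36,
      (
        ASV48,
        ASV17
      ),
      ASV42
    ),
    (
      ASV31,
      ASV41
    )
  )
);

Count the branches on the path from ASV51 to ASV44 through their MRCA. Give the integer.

7

The MRCA of ASV51 and ASV44 is the node subtending ((ASV6,ASV51),((ASV23,(((ASV21,(ASV30,ASV43)),ASV65),(ASV44,((ASV15,ASV63),((ASV69,ASV73,ASV46),ASV62)),(ASV12,(ASV52,ASV13)))),ASV64),(ASV55,ASV11))).
From ASV51 up to that node: 2 branches. From ASV44 up to the same node: 5 branches. Total: 2 + 5 = 7.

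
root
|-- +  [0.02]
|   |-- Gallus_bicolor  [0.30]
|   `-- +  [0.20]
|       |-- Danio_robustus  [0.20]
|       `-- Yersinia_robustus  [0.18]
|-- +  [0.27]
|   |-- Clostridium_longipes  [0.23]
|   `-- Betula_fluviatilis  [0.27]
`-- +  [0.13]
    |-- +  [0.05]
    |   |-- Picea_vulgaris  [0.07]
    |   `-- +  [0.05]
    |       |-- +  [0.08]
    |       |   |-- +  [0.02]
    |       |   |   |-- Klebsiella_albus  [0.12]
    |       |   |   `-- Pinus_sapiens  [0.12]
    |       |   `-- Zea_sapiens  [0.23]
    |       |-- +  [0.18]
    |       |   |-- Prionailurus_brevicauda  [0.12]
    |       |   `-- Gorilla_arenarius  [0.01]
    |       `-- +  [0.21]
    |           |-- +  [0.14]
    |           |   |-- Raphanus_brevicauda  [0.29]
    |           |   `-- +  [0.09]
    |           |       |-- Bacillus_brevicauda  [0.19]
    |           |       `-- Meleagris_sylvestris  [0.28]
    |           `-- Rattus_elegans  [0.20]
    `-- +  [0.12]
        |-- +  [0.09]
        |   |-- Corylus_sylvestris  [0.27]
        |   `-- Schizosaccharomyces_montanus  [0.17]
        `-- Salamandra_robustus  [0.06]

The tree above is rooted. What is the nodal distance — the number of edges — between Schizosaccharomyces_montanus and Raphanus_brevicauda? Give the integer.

The MRCA of Schizosaccharomyces_montanus and Raphanus_brevicauda is the node subtending ((Picea_vulgaris,(((Klebsiella_albus,Pinus_sapiens),Zea_sapiens),(Prionailurus_brevicauda,Gorilla_arenarius),((Raphanus_brevicauda,(Bacillus_brevicauda,Meleagris_sylvestris)),Rattus_elegans))),((Corylus_sylvestris,Schizosaccharomyces_montanus),Salamandra_robustus)).
From Schizosaccharomyces_montanus up to that node: 3 branches. From Raphanus_brevicauda up to the same node: 5 branches. Total: 3 + 5 = 8.

8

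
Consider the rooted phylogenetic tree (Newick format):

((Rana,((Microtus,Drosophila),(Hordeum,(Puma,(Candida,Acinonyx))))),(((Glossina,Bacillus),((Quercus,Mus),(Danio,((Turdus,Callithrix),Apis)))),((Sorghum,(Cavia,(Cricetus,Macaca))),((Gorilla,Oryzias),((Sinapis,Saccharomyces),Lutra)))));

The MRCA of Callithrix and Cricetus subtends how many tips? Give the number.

The MRCA of Callithrix and Cricetus is the node subtending (((Glossina,Bacillus),((Quercus,Mus),(Danio,((Turdus,Callithrix),Apis)))),((Sorghum,(Cavia,(Cricetus,Macaca))),((Gorilla,Oryzias),((Sinapis,Saccharomyces),Lutra)))).
That clade contains 17 terminal taxa: Apis, Bacillus, Callithrix, Cavia, Cricetus, Danio, Glossina, Gorilla, Lutra, Macaca, Mus, Oryzias, Quercus, Saccharomyces, Sinapis, Sorghum, Turdus.

17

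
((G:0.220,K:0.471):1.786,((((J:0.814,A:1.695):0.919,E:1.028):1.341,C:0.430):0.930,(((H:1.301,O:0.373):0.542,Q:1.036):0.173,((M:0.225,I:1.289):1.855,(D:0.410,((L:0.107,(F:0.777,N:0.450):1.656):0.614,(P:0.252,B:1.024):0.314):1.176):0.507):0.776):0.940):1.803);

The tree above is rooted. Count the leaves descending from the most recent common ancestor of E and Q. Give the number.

15

The MRCA of E and Q is the node subtending ((((J,A),E),C),(((H,O),Q),((M,I),(D,((L,(F,N)),(P,B)))))).
That clade contains 15 terminal taxa: A, B, C, D, E, F, H, I, J, L, M, N, O, P, Q.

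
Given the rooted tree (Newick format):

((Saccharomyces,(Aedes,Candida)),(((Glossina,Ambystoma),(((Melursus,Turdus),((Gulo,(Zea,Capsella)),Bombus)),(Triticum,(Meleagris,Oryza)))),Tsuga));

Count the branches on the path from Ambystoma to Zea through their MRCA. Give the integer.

The MRCA of Ambystoma and Zea is the node subtending ((Glossina,Ambystoma),(((Melursus,Turdus),((Gulo,(Zea,Capsella)),Bombus)),(Triticum,(Meleagris,Oryza)))).
From Ambystoma up to that node: 2 branches. From Zea up to the same node: 6 branches. Total: 2 + 6 = 8.

8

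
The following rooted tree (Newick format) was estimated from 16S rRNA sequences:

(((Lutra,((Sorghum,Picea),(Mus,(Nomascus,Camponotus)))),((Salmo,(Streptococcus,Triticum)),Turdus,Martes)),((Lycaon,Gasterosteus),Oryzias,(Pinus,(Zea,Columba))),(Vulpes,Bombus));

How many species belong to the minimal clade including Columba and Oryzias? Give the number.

The MRCA of Columba and Oryzias is the node subtending ((Lycaon,Gasterosteus),Oryzias,(Pinus,(Zea,Columba))).
That clade contains 6 terminal taxa: Columba, Gasterosteus, Lycaon, Oryzias, Pinus, Zea.

6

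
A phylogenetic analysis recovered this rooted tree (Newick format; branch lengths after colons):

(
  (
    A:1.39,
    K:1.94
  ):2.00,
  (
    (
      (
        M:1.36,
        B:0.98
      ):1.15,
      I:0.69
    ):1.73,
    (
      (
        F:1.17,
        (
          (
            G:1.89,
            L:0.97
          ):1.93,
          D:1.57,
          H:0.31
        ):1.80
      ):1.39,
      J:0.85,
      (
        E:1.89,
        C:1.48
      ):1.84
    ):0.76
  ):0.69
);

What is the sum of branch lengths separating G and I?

10.19

The path runs G → … → MRCA → … → I; the MRCA is the node subtending (((M,B),I),((F,((G,L),D,H)),J,(E,C))).
Branch lengths along that path: 1.89 + 1.93 + 1.80 + 1.39 + 0.76 + 1.73 + 0.69 = 10.19.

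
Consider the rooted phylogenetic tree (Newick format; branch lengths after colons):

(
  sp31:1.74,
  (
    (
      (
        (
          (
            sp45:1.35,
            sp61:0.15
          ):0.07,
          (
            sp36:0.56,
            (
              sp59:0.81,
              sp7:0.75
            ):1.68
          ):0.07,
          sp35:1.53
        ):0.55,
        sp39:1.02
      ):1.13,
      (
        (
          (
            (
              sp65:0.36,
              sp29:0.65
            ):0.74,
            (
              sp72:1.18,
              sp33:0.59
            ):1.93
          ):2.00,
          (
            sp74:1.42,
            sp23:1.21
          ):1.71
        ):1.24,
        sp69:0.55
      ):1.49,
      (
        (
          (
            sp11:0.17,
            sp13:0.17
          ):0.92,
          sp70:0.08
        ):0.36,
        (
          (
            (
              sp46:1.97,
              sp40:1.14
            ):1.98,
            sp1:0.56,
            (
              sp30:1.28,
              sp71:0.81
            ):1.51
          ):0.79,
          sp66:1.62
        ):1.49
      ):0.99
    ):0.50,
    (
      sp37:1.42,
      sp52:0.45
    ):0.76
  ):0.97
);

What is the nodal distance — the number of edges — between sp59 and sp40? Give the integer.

The MRCA of sp59 and sp40 is the node subtending ((((sp45,sp61),(sp36,(sp59,sp7)),sp35),sp39),((((sp65,sp29),(sp72,sp33)),(sp74,sp23)),sp69),(((sp11,sp13),sp70),(((sp46,sp40),sp1,(sp30,sp71)),sp66))).
From sp59 up to that node: 5 branches. From sp40 up to the same node: 5 branches. Total: 5 + 5 = 10.

10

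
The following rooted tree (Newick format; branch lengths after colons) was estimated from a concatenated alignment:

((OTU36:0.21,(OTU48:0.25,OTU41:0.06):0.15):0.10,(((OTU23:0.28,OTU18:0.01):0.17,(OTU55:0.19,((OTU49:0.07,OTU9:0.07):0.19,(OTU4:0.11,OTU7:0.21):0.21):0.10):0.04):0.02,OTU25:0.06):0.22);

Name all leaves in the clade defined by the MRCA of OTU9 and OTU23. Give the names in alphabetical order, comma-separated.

Tracing OTU9: it sits inside (OTU49,OTU9).
Tracing OTU23: it sits inside (OTU23,OTU18).
The smallest clade enclosing both is ((OTU23,OTU18),(OTU55,((OTU49,OTU9),(OTU4,OTU7)))); the answer is its 7 terminal taxa in alphabetical order.

OTU18, OTU23, OTU4, OTU49, OTU55, OTU7, OTU9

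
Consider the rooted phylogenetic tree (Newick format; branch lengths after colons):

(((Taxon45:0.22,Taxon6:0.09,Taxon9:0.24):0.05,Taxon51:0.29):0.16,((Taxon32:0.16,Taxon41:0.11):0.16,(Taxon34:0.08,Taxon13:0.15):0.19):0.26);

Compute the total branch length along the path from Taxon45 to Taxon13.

1.03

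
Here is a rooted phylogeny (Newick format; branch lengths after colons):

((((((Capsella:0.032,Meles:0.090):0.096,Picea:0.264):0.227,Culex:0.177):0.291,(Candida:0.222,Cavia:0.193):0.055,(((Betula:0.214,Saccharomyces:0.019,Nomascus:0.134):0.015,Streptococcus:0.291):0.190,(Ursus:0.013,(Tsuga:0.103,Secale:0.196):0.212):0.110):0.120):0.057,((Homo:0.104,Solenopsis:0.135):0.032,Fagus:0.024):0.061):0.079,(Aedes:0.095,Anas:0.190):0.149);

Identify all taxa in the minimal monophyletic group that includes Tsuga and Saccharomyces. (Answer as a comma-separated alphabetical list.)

Tracing Tsuga: it sits inside (Tsuga,Secale).
Tracing Saccharomyces: it sits inside (Betula,Saccharomyces,Nomascus).
The smallest clade enclosing both is (((Betula,Saccharomyces,Nomascus),Streptococcus),(Ursus,(Tsuga,Secale))); the answer is its 7 terminal taxa in alphabetical order.

Betula, Nomascus, Saccharomyces, Secale, Streptococcus, Tsuga, Ursus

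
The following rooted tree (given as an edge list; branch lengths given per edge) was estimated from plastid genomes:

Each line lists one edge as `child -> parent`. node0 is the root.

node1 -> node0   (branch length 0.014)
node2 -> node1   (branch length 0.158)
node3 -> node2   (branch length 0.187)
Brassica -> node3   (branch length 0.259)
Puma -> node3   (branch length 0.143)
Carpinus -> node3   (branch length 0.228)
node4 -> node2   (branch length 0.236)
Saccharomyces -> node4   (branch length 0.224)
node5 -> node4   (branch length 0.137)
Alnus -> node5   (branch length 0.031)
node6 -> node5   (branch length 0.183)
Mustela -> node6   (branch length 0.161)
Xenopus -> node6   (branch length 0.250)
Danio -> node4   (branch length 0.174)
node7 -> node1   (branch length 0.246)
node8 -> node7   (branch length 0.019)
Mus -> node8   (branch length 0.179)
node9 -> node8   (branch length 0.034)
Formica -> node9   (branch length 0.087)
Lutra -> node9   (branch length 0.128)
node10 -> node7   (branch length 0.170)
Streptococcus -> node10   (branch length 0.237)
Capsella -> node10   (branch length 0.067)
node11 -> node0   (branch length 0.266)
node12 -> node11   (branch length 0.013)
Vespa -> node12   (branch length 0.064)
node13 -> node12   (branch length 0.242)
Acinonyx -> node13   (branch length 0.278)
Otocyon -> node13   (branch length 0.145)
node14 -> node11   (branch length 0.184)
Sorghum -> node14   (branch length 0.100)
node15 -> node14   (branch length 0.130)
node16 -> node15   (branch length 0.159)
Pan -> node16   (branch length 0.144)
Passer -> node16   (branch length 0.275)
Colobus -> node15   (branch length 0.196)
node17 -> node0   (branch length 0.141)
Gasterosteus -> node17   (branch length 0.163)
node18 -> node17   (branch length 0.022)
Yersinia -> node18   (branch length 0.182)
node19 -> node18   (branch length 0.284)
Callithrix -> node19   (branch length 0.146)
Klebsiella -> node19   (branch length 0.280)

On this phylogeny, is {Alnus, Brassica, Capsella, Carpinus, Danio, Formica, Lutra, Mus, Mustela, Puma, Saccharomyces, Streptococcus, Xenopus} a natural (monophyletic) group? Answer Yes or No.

Yes

The most recent common ancestor of these taxa subtends (((Brassica,Puma,Carpinus),(Saccharomyces,(Alnus,(Mustela,Xenopus)),Danio)),((Mus,(Formica,Lutra)),(Streptococcus,Capsella))).
That clade has exactly 13 tips — every listed taxon and nothing else — so the group is monophyletic.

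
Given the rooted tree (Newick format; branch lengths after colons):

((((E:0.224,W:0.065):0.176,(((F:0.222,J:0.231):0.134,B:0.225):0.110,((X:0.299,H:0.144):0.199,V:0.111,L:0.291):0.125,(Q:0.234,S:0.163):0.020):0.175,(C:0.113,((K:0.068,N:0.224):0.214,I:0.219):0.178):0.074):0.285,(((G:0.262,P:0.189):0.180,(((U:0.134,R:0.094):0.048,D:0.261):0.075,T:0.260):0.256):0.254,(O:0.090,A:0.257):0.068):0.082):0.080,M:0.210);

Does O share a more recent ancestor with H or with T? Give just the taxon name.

T

The MRCA of O and T subtends (((G,P),(((U,R),D),T)),(O,A)) (8 taxa).
The MRCA of O and H subtends (((E,W),(((F,J),B),((X,H),V,L),(Q,S)),(C,((K,N),I))),(((G,P),(((U,R),D),T)),(O,A))) (23 taxa).
The first is nested inside the second, so O shares a more recent common ancestor with T.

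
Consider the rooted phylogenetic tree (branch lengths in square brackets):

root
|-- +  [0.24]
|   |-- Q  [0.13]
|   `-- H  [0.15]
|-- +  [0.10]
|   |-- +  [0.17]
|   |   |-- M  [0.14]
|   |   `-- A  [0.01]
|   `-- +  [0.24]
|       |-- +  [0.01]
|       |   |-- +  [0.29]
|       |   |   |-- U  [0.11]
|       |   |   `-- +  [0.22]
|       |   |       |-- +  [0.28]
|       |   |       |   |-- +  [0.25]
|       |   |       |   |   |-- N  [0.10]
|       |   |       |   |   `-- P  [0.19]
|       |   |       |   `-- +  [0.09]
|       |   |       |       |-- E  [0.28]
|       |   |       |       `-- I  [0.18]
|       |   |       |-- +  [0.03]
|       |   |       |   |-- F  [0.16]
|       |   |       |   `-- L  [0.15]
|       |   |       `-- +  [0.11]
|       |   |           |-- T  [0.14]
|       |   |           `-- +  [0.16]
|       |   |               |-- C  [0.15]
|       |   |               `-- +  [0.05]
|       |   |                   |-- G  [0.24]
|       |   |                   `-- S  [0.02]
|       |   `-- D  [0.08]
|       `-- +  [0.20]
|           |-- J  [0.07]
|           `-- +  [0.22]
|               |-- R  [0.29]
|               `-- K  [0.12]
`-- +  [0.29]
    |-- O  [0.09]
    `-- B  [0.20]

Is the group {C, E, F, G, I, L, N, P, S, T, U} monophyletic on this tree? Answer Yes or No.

Yes

The most recent common ancestor of these taxa subtends (U,(((N,P),(E,I)),(F,L),(T,(C,(G,S))))).
That clade has exactly 11 tips — every listed taxon and nothing else — so the group is monophyletic.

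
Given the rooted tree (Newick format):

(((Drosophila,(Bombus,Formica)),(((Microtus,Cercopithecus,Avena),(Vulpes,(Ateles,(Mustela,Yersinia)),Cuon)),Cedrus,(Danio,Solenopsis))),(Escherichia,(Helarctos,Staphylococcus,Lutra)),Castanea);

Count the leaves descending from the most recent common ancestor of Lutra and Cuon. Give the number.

The MRCA of Lutra and Cuon is the root, so the clade is the entire tree.
That clade contains 19 terminal taxa: Ateles, Avena, Bombus, Castanea, Cedrus, Cercopithecus, Cuon, Danio, Drosophila, Escherichia, Formica, Helarctos, Lutra, Microtus, Mustela, Solenopsis, Staphylococcus, Vulpes, Yersinia.

19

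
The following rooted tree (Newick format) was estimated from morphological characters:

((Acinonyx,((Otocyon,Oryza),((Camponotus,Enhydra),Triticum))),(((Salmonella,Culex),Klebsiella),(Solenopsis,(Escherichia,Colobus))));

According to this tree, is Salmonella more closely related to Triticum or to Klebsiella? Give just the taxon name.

Klebsiella

The MRCA of Salmonella and Klebsiella subtends ((Salmonella,Culex),Klebsiella) (3 taxa).
The MRCA of Salmonella and Triticum is the root, subtending the entire tree (12 taxa).
The first is nested inside the second, so Salmonella shares a more recent common ancestor with Klebsiella.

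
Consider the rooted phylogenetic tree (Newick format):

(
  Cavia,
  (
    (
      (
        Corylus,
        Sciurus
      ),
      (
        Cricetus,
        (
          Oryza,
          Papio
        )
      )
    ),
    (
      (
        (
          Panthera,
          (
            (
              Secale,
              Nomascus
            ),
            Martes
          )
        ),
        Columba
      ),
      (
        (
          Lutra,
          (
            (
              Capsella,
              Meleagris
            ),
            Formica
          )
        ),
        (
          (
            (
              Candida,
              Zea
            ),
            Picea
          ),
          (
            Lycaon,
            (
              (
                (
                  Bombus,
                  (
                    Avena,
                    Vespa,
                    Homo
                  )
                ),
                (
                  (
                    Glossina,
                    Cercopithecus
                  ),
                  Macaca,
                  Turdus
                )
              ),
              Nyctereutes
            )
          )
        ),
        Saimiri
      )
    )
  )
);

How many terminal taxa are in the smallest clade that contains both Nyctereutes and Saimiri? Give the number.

The MRCA of Nyctereutes and Saimiri is the node subtending ((Lutra,((Capsella,Meleagris),Formica)),(((Candida,Zea),Picea),(Lycaon,(((Bombus,(Avena,Vespa,Homo)),((Glossina,Cercopithecus),Macaca,Turdus)),Nyctereutes))),Saimiri).
That clade contains 18 terminal taxa: Avena, Bombus, Candida, Capsella, Cercopithecus, Formica, Glossina, Homo, Lutra, Lycaon, Macaca, Meleagris, Nyctereutes, Picea, Saimiri, Turdus, Vespa, Zea.

18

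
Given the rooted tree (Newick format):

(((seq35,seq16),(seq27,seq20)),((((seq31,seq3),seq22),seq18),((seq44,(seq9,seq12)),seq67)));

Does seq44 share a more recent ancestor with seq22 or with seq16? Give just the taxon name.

The MRCA of seq44 and seq22 subtends ((((seq31,seq3),seq22),seq18),((seq44,(seq9,seq12)),seq67)) (8 taxa).
The MRCA of seq44 and seq16 is the root, subtending the entire tree (12 taxa).
The first is nested inside the second, so seq44 shares a more recent common ancestor with seq22.

seq22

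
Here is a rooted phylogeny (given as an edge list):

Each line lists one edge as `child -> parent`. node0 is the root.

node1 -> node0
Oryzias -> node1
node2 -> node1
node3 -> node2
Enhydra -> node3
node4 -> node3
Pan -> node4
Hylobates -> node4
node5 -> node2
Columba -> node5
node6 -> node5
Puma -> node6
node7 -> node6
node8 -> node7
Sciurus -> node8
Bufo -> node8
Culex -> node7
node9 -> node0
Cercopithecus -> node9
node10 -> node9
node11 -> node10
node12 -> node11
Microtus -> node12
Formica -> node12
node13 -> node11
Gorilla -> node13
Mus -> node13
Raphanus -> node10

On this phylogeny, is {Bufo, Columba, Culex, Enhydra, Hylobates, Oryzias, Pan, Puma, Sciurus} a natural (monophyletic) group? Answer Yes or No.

The most recent common ancestor of these taxa subtends (Oryzias,((Enhydra,(Pan,Hylobates)),(Columba,(Puma,((Sciurus,Bufo),Culex))))).
That clade has exactly 9 tips — every listed taxon and nothing else — so the group is monophyletic.

Yes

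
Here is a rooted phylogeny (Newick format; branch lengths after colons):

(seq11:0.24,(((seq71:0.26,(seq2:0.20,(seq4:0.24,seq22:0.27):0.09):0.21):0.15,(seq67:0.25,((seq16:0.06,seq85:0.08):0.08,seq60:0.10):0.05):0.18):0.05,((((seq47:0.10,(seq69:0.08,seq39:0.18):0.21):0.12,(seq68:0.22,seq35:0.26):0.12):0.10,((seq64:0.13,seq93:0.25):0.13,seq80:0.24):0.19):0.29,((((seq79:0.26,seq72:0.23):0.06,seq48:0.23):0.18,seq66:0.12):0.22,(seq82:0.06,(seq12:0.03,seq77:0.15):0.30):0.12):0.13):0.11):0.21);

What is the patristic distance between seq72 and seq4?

1.67

The path runs seq72 → … → MRCA → … → seq4; the MRCA is the node subtending (((seq71,(seq2,(seq4,seq22))),(seq67,((seq16,seq85),seq60))),((((seq47,(seq69,seq39)),(seq68,seq35)),((seq64,seq93),seq80)),((((seq79,seq72),seq48),seq66),(seq82,(seq12,seq77))))).
Branch lengths along that path: 0.23 + 0.06 + 0.18 + 0.22 + 0.13 + 0.11 + 0.05 + 0.15 + 0.21 + 0.09 + 0.24 = 1.67.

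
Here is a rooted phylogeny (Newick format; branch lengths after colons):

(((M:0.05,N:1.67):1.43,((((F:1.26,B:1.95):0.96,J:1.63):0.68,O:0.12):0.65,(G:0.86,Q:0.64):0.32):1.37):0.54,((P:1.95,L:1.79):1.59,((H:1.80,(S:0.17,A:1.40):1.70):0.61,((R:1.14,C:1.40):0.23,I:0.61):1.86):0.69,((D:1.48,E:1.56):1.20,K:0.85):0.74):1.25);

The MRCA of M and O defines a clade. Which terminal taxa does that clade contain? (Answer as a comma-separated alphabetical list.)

B, F, G, J, M, N, O, Q

Tracing M: it sits inside (M,N).
Tracing O: it sits inside (((F,B),J),O).
The smallest clade enclosing both is ((M,N),((((F,B),J),O),(G,Q))); the answer is its 8 terminal taxa in alphabetical order.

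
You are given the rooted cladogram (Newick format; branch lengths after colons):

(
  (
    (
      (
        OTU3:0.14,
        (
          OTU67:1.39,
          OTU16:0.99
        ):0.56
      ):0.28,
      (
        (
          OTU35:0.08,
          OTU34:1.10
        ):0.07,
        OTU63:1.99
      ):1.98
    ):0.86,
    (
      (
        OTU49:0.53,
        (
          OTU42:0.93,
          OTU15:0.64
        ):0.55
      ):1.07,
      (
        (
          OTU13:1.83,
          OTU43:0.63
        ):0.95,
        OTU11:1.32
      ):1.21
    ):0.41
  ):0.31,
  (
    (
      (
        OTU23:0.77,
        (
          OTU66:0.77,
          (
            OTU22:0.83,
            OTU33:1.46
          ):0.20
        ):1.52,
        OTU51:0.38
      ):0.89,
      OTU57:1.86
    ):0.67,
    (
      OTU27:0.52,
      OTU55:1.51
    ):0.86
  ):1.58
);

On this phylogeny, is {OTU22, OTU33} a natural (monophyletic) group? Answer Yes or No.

The most recent common ancestor of these taxa subtends (OTU22,OTU33).
That clade has exactly 2 tips — every listed taxon and nothing else — so the group is monophyletic.

Yes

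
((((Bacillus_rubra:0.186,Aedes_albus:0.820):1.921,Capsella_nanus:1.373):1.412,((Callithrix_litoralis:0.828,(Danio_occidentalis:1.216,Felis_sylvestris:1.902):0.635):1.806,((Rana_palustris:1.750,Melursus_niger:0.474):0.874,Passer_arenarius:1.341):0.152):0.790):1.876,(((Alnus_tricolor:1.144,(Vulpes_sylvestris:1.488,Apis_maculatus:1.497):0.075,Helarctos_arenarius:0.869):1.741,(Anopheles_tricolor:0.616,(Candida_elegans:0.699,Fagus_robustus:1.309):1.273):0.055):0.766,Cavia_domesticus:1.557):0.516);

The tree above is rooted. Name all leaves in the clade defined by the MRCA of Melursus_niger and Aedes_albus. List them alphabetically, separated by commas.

Tracing Melursus_niger: it sits inside (Rana_palustris,Melursus_niger).
Tracing Aedes_albus: it sits inside (Bacillus_rubra,Aedes_albus).
The smallest clade enclosing both is (((Bacillus_rubra,Aedes_albus),Capsella_nanus),((Callithrix_litoralis,(Danio_occidentalis,Felis_sylvestris)),((Rana_palustris,Melursus_niger),Passer_arenarius))); the answer is its 9 terminal taxa in alphabetical order.

Aedes_albus, Bacillus_rubra, Callithrix_litoralis, Capsella_nanus, Danio_occidentalis, Felis_sylvestris, Melursus_niger, Passer_arenarius, Rana_palustris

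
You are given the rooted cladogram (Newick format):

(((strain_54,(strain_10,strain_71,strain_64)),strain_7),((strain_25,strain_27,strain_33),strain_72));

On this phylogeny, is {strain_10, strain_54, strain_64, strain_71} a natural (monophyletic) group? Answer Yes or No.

Yes

The most recent common ancestor of these taxa subtends (strain_54,(strain_10,strain_71,strain_64)).
That clade has exactly 4 tips — every listed taxon and nothing else — so the group is monophyletic.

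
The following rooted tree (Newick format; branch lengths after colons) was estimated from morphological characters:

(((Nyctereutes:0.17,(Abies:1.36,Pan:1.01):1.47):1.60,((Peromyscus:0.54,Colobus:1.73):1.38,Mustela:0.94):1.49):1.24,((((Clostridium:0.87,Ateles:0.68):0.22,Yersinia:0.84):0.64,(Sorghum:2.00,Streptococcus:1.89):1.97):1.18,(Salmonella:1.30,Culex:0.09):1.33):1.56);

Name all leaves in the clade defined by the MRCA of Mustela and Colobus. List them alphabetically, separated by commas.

Tracing Mustela: it sits inside ((Peromyscus,Colobus),Mustela).
Tracing Colobus: it sits inside (Peromyscus,Colobus).
The smallest clade enclosing both is ((Peromyscus,Colobus),Mustela); the answer is its 3 terminal taxa in alphabetical order.

Colobus, Mustela, Peromyscus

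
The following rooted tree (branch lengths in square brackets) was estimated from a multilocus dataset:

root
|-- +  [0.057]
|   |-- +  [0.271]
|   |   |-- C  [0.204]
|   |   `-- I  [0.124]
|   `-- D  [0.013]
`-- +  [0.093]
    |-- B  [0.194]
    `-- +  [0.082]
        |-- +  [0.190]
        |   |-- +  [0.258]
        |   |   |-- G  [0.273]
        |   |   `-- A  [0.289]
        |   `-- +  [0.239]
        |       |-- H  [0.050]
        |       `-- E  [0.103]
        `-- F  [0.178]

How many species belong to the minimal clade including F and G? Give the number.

The MRCA of F and G is the node subtending (((G,A),(H,E)),F).
That clade contains 5 terminal taxa: A, E, F, G, H.

5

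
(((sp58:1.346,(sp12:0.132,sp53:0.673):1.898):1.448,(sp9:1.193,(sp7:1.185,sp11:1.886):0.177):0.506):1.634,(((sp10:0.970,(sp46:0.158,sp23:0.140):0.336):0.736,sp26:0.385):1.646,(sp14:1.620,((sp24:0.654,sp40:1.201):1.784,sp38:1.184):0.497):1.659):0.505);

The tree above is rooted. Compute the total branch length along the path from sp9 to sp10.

The path runs sp9 → … → MRCA → … → sp10; the MRCA is the root of the tree.
Branch lengths along that path: 1.193 + 0.506 + 1.634 + 0.505 + 1.646 + 0.736 + 0.970 = 7.190.

7.190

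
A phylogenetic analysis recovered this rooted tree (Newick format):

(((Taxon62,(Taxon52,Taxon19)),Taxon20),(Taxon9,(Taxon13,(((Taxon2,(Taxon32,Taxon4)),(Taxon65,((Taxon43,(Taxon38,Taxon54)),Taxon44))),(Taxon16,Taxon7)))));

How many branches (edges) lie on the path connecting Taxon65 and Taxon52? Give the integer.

10

The MRCA of Taxon65 and Taxon52 is the root of the tree.
From Taxon65 up to that node: 6 branches. From Taxon52 up to the same node: 4 branches. Total: 6 + 4 = 10.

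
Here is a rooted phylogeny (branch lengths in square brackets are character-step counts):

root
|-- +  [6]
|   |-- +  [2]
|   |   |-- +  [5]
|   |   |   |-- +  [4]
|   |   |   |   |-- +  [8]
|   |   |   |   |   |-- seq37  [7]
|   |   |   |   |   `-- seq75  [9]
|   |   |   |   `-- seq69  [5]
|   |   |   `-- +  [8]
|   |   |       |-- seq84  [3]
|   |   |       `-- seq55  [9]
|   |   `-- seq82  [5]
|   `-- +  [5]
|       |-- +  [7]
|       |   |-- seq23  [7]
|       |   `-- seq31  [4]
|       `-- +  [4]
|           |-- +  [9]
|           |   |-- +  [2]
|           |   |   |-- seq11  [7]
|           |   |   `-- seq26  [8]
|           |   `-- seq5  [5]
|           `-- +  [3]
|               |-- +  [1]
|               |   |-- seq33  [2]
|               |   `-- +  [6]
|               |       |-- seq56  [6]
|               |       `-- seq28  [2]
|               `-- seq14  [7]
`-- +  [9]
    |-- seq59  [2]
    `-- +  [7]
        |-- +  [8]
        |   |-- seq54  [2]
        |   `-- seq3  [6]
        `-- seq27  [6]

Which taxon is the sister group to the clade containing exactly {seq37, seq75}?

The clade containing exactly {seq37, seq75} attaches to the tree at the node subtending ((seq37,seq75),seq69).
The other lineage descending from that same node — the sister group — is the single tip seq69.

seq69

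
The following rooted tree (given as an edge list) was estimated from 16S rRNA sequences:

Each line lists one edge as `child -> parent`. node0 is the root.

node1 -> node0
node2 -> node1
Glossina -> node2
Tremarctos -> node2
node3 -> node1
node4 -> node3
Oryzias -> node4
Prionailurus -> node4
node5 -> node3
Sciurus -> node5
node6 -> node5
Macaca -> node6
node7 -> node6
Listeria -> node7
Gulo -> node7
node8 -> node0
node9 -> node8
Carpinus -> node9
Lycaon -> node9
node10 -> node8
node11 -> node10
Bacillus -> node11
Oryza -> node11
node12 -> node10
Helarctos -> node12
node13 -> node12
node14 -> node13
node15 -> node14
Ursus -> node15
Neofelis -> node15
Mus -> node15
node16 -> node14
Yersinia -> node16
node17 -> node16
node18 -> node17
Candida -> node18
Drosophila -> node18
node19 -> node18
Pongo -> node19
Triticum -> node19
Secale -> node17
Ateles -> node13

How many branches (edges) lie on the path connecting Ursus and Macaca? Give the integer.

The MRCA of Ursus and Macaca is the root of the tree.
From Ursus up to that node: 7 branches. From Macaca up to the same node: 5 branches. Total: 7 + 5 = 12.

12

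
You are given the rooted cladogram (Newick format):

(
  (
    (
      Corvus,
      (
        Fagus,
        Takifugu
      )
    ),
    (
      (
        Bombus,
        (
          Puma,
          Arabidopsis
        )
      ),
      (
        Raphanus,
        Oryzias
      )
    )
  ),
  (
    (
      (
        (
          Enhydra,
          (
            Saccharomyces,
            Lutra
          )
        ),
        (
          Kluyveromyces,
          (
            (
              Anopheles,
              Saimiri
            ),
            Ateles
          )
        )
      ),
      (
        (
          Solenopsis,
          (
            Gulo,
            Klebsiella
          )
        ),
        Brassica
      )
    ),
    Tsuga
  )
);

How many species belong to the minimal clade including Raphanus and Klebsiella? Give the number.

The MRCA of Raphanus and Klebsiella is the root, so the clade is the entire tree.
That clade contains 20 terminal taxa: Anopheles, Arabidopsis, Ateles, Bombus, Brassica, Corvus, Enhydra, Fagus, Gulo, Klebsiella, Kluyveromyces, Lutra, Oryzias, Puma, Raphanus, Saccharomyces, Saimiri, Solenopsis, Takifugu, Tsuga.

20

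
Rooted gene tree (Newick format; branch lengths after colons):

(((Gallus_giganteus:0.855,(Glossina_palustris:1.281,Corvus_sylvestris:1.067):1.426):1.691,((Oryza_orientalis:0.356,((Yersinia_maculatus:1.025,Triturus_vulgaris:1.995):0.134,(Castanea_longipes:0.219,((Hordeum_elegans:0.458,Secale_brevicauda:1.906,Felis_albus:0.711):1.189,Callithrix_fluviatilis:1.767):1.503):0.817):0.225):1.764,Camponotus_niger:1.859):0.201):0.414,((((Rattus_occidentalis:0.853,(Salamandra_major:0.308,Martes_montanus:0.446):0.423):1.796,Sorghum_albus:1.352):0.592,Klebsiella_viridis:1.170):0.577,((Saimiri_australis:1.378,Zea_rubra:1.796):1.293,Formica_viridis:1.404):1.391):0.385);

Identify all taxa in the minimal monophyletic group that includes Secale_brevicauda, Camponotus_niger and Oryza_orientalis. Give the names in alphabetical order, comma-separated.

Tracing Secale_brevicauda: it sits inside (Hordeum_elegans,Secale_brevicauda,Felis_albus).
Tracing Camponotus_niger: it sits inside ((Oryza_orientalis,((Yersinia_maculatus,Triturus_vulgaris),(Castanea_longipes,((Hordeum_elegans,Secale_brevicauda,Felis_albus),Callithrix_fluviatilis)))),Camponotus_niger).
Tracing Oryza_orientalis: it sits inside (Oryza_orientalis,((Yersinia_maculatus,Triturus_vulgaris),(Castanea_longipes,((Hordeum_elegans,Secale_brevicauda,Felis_albus),Callithrix_fluviatilis)))).
The smallest clade enclosing all 3 is ((Oryza_orientalis,((Yersinia_maculatus,Triturus_vulgaris),(Castanea_longipes,((Hordeum_elegans,Secale_brevicauda,Felis_albus),Callithrix_fluviatilis)))),Camponotus_niger); the answer is its 9 terminal taxa in alphabetical order.

Callithrix_fluviatilis, Camponotus_niger, Castanea_longipes, Felis_albus, Hordeum_elegans, Oryza_orientalis, Secale_brevicauda, Triturus_vulgaris, Yersinia_maculatus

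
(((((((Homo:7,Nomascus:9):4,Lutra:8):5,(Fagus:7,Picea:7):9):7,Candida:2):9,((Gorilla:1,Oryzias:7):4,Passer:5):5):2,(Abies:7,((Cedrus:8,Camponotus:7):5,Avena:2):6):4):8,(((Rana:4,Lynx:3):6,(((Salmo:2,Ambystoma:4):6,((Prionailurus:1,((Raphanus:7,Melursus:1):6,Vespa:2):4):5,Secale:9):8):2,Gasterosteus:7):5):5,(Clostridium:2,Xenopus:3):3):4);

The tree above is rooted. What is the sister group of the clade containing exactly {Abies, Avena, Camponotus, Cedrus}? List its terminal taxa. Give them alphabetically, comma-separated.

Candida, Fagus, Gorilla, Homo, Lutra, Nomascus, Oryzias, Passer, Picea

The clade containing exactly {Abies, Avena, Camponotus, Cedrus} attaches to the tree at the node subtending ((((((Homo,Nomascus),Lutra),(Fagus,Picea)),Candida),((Gorilla,Oryzias),Passer)),(Abies,((Cedrus,Camponotus),Avena))).
The other lineage descending from that same node — the sister group — is (((((Homo,Nomascus),Lutra),(Fagus,Picea)),Candida),((Gorilla,Oryzias),Passer)); its 9 tips in alphabetical order are the answer.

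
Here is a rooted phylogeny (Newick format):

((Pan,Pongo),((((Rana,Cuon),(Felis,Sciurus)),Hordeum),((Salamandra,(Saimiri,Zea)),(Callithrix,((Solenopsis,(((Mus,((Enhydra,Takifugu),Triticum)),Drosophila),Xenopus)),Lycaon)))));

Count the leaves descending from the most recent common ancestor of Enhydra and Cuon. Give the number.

17

The MRCA of Enhydra and Cuon is the node subtending ((((Rana,Cuon),(Felis,Sciurus)),Hordeum),((Salamandra,(Saimiri,Zea)),(Callithrix,((Solenopsis,(((Mus,((Enhydra,Takifugu),Triticum)),Drosophila),Xenopus)),Lycaon)))).
That clade contains 17 terminal taxa: Callithrix, Cuon, Drosophila, Enhydra, Felis, Hordeum, Lycaon, Mus, Rana, Saimiri, Salamandra, Sciurus, Solenopsis, Takifugu, Triticum, Xenopus, Zea.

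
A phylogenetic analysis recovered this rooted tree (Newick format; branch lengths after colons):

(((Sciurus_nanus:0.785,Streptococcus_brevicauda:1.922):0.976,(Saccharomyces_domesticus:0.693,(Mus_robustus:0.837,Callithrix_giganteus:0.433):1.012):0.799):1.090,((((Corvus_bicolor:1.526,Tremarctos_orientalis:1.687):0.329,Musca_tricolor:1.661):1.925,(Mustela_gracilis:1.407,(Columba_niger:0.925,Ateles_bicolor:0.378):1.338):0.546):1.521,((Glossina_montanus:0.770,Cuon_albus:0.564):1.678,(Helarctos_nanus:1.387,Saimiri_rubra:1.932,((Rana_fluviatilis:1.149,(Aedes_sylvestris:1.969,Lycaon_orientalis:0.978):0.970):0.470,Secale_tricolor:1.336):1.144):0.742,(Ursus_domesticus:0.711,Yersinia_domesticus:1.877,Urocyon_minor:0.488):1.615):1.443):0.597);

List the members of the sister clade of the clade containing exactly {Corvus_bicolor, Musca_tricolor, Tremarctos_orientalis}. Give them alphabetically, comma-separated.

Ateles_bicolor, Columba_niger, Mustela_gracilis

The clade containing exactly {Corvus_bicolor, Musca_tricolor, Tremarctos_orientalis} attaches to the tree at the node subtending (((Corvus_bicolor,Tremarctos_orientalis),Musca_tricolor),(Mustela_gracilis,(Columba_niger,Ateles_bicolor))).
The other lineage descending from that same node — the sister group — is (Mustela_gracilis,(Columba_niger,Ateles_bicolor)); its 3 tips in alphabetical order are the answer.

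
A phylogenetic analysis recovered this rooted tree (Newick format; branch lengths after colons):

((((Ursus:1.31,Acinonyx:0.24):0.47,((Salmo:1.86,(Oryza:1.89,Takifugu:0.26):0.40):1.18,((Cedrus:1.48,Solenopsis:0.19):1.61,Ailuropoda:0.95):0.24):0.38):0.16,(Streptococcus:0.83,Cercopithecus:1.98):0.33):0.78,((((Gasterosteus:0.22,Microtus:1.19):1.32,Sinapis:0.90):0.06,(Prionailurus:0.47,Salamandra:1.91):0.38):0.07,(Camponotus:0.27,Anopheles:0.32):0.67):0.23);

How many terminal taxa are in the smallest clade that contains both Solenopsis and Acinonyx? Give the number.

8

The MRCA of Solenopsis and Acinonyx is the node subtending ((Ursus,Acinonyx),((Salmo,(Oryza,Takifugu)),((Cedrus,Solenopsis),Ailuropoda))).
That clade contains 8 terminal taxa: Acinonyx, Ailuropoda, Cedrus, Oryza, Salmo, Solenopsis, Takifugu, Ursus.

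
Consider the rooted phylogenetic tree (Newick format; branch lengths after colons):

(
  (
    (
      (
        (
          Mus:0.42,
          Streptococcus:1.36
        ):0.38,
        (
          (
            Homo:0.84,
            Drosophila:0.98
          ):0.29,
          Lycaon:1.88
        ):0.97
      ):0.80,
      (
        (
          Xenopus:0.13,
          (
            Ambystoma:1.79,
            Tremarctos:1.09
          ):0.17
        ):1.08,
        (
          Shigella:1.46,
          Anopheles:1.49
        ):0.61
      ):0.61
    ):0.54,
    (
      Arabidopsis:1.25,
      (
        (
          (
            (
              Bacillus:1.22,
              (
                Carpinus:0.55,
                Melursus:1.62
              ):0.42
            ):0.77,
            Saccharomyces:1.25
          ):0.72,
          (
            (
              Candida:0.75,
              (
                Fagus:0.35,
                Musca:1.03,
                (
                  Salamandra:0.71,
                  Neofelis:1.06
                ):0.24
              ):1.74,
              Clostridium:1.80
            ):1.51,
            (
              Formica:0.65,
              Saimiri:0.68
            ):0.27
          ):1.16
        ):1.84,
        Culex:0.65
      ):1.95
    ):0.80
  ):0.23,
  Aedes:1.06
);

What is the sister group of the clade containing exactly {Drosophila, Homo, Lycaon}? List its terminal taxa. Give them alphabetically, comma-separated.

The clade containing exactly {Drosophila, Homo, Lycaon} attaches to the tree at the node subtending ((Mus,Streptococcus),((Homo,Drosophila),Lycaon)).
The other lineage descending from that same node — the sister group — is (Mus,Streptococcus); its 2 tips in alphabetical order are the answer.

Mus, Streptococcus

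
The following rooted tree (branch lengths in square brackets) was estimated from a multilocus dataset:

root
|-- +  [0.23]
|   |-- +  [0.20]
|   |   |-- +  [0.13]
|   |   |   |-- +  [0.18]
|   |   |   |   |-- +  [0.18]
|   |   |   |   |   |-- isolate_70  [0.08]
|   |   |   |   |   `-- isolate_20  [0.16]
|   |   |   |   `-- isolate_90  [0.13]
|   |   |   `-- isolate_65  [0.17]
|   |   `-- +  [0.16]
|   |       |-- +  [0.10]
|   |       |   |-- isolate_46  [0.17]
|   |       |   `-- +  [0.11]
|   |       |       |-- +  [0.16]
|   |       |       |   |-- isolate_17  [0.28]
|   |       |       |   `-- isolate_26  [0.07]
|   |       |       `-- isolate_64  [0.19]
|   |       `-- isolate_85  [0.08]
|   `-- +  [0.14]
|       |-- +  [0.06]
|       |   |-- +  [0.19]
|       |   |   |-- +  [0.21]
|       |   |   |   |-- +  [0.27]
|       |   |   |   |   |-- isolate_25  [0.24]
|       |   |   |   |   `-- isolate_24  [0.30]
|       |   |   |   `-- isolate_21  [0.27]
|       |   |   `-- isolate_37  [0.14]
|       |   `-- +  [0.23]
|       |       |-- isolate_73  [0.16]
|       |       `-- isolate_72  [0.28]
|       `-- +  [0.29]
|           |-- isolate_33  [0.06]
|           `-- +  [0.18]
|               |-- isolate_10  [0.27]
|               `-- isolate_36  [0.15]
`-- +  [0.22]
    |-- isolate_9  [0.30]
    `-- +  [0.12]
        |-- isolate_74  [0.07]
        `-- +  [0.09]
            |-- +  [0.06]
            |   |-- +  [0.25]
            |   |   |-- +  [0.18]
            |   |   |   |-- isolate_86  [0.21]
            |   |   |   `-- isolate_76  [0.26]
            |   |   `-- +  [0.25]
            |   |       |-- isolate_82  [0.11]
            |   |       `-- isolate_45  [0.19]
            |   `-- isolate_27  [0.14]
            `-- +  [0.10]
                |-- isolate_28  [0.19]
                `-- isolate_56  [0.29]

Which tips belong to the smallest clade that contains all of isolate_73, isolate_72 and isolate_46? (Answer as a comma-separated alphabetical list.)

isolate_10, isolate_17, isolate_20, isolate_21, isolate_24, isolate_25, isolate_26, isolate_33, isolate_36, isolate_37, isolate_46, isolate_64, isolate_65, isolate_70, isolate_72, isolate_73, isolate_85, isolate_90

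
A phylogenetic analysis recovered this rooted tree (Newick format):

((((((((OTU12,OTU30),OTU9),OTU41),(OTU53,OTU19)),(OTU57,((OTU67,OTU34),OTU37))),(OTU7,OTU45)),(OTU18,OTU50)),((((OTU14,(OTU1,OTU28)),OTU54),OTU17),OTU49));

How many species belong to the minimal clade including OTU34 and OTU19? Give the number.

10

The MRCA of OTU34 and OTU19 is the node subtending (((((OTU12,OTU30),OTU9),OTU41),(OTU53,OTU19)),(OTU57,((OTU67,OTU34),OTU37))).
That clade contains 10 terminal taxa: OTU12, OTU19, OTU30, OTU34, OTU37, OTU41, OTU53, OTU57, OTU67, OTU9.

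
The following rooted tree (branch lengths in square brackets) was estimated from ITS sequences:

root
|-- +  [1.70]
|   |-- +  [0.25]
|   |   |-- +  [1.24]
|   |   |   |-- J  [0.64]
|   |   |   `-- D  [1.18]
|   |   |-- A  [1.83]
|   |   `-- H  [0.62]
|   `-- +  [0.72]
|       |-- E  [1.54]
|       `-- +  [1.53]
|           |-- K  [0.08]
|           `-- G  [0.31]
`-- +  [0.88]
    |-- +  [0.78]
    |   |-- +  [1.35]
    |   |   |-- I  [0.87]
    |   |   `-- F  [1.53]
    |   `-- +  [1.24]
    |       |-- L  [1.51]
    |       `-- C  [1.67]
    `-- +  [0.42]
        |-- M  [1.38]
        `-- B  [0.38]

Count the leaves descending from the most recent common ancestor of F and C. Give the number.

The MRCA of F and C is the node subtending ((I,F),(L,C)).
That clade contains 4 terminal taxa: C, F, I, L.

4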